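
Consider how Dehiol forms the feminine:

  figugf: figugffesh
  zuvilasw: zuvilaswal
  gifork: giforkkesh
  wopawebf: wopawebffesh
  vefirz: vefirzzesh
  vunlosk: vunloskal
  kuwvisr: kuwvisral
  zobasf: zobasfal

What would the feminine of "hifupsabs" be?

hifupsabssesh

zobasf and figugf both end in -f yet inflect differently (zobasfal, figugffesh), so the final letter is not what conditions the rule; the second-to-last letter is.
"hifupsabs" has second-to-last letter 'b'. The one such stem in the data (wopawebf → wopawebffesh) doubles the final consonant and adds -esh (as do figugf, gifork), so the same rule applies.
So hifupsabs → hifupsabssesh.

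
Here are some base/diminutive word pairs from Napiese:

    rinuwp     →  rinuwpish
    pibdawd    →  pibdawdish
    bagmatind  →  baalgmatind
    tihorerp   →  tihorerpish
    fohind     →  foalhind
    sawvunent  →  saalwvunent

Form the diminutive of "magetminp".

maalgetminp

fohind and pibdawd both end in -d yet inflect differently (foalhind, pibdawdish), so the final letter is not what conditions the rule; the second-to-last letter is.
"magetminp" has second-to-last letter 'n'. The stems whose second-to-last letter is 'n' (sawvunent → saalwvunent, fohind → foalhind, bagmatind → baalgmatind) insert -al- after the first vowel.
The other pattern: stems whose second-to-last letter is 'r' or 'w' add -ish.
So magetminp → maalgetminp.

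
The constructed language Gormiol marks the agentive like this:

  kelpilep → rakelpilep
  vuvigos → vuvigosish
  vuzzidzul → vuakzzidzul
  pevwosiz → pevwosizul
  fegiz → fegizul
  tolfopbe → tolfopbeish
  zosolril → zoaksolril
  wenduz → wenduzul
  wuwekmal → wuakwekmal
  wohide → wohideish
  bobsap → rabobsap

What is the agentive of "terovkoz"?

vuzzidzul and wenduz both have last vowel 'u' yet inflect differently (vuakzzidzul, wenduzul), so the last vowel is not what conditions the rule; the final letter is.
"terovkoz" ends in -z. The stems ending in -z (wenduz → wenduzul, fegiz → fegizul, pevwosiz → pevwosizul) add -ul.
The other patterns: stems ending in -l insert -ak- after the first vowel; stems ending in -p add the prefix ra-; stems ending in -e or -s add -ish.
So terovkoz → terovkozul.

terovkozul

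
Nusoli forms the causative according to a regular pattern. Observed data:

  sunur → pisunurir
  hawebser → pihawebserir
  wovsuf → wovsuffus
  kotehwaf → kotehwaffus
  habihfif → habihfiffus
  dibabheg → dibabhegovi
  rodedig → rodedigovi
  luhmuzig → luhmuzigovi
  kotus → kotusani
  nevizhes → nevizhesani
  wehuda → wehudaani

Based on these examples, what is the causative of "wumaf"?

sunur and wovsuf both have last vowel 'u' yet inflect differently (pisunurir, wovsuffus), so the last vowel is not what conditions the rule; the final letter is.
"wumaf" ends in -f. The stems ending in -f (wovsuf → wovsuffus, kotehwaf → kotehwaffus, habihfif → habihfiffus) double the final consonant and add -us.
The other patterns: stems ending in -r add pi- … -ir around the stem; stems ending in -g add -ovi; stems ending in -a or -s add -ani.
So wumaf → wumaffus.

wumaffus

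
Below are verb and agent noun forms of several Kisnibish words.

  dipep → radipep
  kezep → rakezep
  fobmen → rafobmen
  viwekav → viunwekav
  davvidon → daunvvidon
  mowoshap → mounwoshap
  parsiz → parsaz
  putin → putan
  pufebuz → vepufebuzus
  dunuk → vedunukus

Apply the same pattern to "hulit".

fobmen and davvidon both end in -n yet inflect differently (rafobmen, daunvvidon), so the final letter is not what conditions the rule; the last vowel is.
"hulit" has last vowel 'i'. The stems whose last vowel is 'i' (parsiz → parsaz, putin → putan) change the last vowel to 'a'.
So hulit → hulat.

hulat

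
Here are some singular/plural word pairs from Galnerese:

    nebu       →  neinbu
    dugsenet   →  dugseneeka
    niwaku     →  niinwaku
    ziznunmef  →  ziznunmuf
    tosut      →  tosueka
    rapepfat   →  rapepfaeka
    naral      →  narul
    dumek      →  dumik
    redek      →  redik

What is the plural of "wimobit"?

redek and dugsenet both have last vowel 'e' yet inflect differently (redik, dugseneeka), so the last vowel is not what conditions the rule; the final letter is.
"wimobit" ends in -t. The stems ending in -t (rapepfat → rapepfaeka, tosut → tosueka, dugsenet → dugseneeka) drop the final letter and add -eka.
So wimobit → wimobieka.

wimobieka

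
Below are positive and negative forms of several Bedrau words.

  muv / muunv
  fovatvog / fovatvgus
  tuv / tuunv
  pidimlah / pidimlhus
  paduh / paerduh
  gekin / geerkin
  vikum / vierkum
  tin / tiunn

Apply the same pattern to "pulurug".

tin and gekin both end in -n yet inflect differently (tiunn, geerkin), so the final letter is not what conditions the rule; the number of vowels is.
"pulurug" has 3 vowels. The stems with 3 vowels (pidimlah → pidimlhus, fovatvog → fovatvgus) delete the last vowel and add -us.
The other patterns: stems with 1 vowel insert -un- after the first vowel; stems with 2 vowels insert -er- after the first vowel.
So pulurug → pulurgus.

pulurgus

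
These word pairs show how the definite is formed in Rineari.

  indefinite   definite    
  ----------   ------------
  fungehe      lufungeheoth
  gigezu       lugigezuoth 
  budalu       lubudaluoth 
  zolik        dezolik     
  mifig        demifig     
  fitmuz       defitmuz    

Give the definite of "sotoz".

"sotoz" ends in a consonant. The stems ending in a consonant (zolik → dezolik, mifig → demifig, fitmuz → defitmuz) add the prefix de-.
So sotoz → desotoz.

desotoz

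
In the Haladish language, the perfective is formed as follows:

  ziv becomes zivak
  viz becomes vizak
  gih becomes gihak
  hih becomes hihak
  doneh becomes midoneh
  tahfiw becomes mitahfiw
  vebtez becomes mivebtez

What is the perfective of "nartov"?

minartov

gih and doneh both end in -h yet inflect differently (gihak, midoneh), so the final letter is not what conditions the rule; the number of vowels is.
"nartov" has 2 vowels. The stems with 2 vowels (doneh → midoneh, tahfiw → mitahfiw, vebtez → mivebtez) add the prefix mi-.
So nartov → minartov.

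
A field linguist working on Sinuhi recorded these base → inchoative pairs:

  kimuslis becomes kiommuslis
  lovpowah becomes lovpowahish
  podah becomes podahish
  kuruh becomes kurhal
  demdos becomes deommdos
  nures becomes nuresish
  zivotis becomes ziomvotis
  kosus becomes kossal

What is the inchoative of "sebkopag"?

zivotis and nures both end in -s yet inflect differently (ziomvotis, nuresish), so the final letter is not what conditions the rule; the last vowel is.
"sebkopag" has last vowel 'a'. The stems whose last vowel is 'a' (podah → podahish, lovpowah → lovpowahish) add -ish.
The other patterns: stems whose last vowel is 'i' or 'o' insert -om- after the first vowel; stems whose last vowel is 'u' delete the last vowel and add -al.
So sebkopag → sebkopagish.

sebkopagish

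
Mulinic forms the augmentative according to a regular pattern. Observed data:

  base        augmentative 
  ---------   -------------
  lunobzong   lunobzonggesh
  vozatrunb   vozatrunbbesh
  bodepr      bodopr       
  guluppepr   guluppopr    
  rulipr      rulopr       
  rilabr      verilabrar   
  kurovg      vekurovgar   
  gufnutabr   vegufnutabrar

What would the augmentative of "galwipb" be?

galwopb

"galwipb" has second-to-last letter 'p'. The stems whose second-to-last letter is 'p' (bodepr → bodopr, guluppepr → guluppopr, rulipr → rulopr) change the last vowel to 'o'.
So galwipb → galwopb.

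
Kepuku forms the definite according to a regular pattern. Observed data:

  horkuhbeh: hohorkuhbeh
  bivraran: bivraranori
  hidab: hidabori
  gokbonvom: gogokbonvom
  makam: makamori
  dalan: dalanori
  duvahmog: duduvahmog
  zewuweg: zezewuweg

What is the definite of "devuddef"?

"devuddef" has last vowel 'e'. The stems whose last vowel is 'e' (zewuweg → zezewuweg, horkuhbeh → hohorkuhbeh) repeat the first consonant+vowel as a prefix.
So devuddef → dedevuddef.

dedevuddef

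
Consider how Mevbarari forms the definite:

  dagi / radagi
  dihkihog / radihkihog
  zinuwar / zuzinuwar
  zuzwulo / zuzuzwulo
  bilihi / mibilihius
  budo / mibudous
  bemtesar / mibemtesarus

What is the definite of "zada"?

zuzada

"zada" begins with z-. The stems beginning with z- (zinuwar → zuzinuwar, zuzwulo → zuzuzwulo) add the prefix zu-.
The other patterns: stems beginning with d- add the prefix ra-; stems beginning with b- add mi- … -us around the stem.
So zada → zuzada.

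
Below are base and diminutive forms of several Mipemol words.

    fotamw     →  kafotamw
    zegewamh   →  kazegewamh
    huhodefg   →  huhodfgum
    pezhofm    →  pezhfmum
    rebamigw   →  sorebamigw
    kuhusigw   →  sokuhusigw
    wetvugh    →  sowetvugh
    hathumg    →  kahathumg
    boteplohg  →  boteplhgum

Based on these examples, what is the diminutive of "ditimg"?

"ditimg" has second-to-last letter 'm'. The stems whose second-to-last letter is 'm' (fotamw → kafotamw, zegewamh → kazegewamh, hathumg → kahathumg) add the prefix ka-.
So ditimg → kaditimg.

kaditimg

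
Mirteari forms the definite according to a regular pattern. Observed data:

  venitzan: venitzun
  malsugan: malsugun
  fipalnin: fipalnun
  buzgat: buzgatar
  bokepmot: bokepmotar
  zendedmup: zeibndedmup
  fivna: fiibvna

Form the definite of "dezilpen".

venitzan and buzgat both have last vowel 'a' yet inflect differently (venitzun, buzgatar), so the last vowel is not what conditions the rule; the final letter is.
"dezilpen" ends in -n. The stems ending in -n (venitzan → venitzun, malsugan → malsugun, fipalnin → fipalnun) change the last vowel to 'u'.
The other patterns: stems ending in -t add -ar; stems ending in -a or -p insert -ib- after the first vowel.
So dezilpen → dezilpun.

dezilpun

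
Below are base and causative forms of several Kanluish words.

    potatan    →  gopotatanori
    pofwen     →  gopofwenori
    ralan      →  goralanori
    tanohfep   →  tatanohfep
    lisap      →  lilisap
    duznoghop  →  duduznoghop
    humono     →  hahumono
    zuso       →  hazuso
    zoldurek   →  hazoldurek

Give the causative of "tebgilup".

tetebgilup

pofwen and tanohfep both have last vowel 'e' yet inflect differently (gopofwenori, tatanohfep), so the last vowel is not what conditions the rule; the final letter is.
"tebgilup" ends in -p. The stems ending in -p (tanohfep → tatanohfep, lisap → lilisap, duznoghop → duduznoghop) repeat the first consonant+vowel as a prefix.
So tebgilup → tetebgilup.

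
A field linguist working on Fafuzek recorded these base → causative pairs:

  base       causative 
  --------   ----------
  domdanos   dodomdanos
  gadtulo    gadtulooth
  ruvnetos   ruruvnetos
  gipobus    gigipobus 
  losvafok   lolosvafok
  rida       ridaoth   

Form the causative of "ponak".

gadtulo and losvafok both have last vowel 'o' yet inflect differently (gadtulooth, lolosvafok), so the last vowel is not what conditions the rule; whether the stem ends in a vowel or a consonant is.
"ponak" ends in a consonant. The stems ending in a consonant (losvafok → lolosvafok, gipobus → gigipobus, ruvnetos → ruruvnetos) repeat the first consonant+vowel as a prefix.
The other pattern: stems ending in a vowel add -oth.
So ponak → poponak.

poponak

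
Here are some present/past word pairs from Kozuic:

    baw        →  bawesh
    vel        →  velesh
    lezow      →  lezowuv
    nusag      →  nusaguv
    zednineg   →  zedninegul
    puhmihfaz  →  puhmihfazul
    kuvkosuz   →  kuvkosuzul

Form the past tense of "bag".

baw and lezow both end in -w yet inflect differently (bawesh, lezowuv), so the final letter is not what conditions the rule; the number of vowels is.
"bag" has 1 vowel. The stems with 1 vowel (baw → bawesh, vel → velesh) add -esh.
The other patterns: stems with 2 vowels add -uv; stems with 3 vowels add -ul.
So bag → bagesh.

bagesh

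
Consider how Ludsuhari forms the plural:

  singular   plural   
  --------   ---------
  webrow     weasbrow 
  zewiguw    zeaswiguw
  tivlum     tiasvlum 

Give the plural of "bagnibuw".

Every pair shown (webrow → weasbrow, zewiguw → zeaswiguw, tivlum → tiasvlum) follows the same rule: insert -as- after the first vowel.
So bagnibuw → baasgnibuw.

baasgnibuw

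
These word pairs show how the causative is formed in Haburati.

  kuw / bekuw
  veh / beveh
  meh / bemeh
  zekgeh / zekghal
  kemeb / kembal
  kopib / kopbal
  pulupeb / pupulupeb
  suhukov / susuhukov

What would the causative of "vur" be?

bevur

veh and zekgeh both end in -h yet inflect differently (beveh, zekghal), so the final letter is not what conditions the rule; the number of vowels is.
"vur" has 1 vowel. The stems with 1 vowel (kuw → bekuw, veh → beveh, meh → bemeh) add the prefix be-.
So vur → bevur.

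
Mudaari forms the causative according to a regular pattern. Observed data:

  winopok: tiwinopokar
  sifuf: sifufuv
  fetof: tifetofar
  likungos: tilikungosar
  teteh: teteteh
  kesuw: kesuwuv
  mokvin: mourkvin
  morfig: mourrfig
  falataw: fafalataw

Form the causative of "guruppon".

fetof and sifuf both end in -f yet inflect differently (tifetofar, sifufuv), so the final letter is not what conditions the rule; the last vowel is.
"guruppon" has last vowel 'o'. The stems whose last vowel is 'o' (likungos → tilikungosar, fetof → tifetofar, winopok → tiwinopokar) add ti- … -ar around the stem.
So guruppon → tigurupponar.

tigurupponar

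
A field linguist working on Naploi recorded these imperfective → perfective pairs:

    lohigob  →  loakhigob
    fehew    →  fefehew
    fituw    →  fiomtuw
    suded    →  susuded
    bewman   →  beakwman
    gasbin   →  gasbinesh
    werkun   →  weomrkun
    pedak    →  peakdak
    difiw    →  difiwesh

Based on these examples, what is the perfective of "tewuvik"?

tewuvikesh

fehew and difiw both end in -w yet inflect differently (fefehew, difiwesh), so the final letter is not what conditions the rule; the last vowel is.
"tewuvik" has last vowel 'i'. The stems whose last vowel is 'i' (difiw → difiwesh, gasbin → gasbinesh) add -esh.
So tewuvik → tewuvikesh.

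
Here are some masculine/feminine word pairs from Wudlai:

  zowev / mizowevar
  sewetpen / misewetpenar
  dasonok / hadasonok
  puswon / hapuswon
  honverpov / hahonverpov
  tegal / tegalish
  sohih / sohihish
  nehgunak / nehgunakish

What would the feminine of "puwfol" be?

sewetpen and puswon both end in -n yet inflect differently (misewetpenar, hapuswon), so the final letter is not what conditions the rule; the last vowel is.
"puwfol" has last vowel 'o'. The stems whose last vowel is 'o' (dasonok → hadasonok, puswon → hapuswon, honverpov → hahonverpov) add the prefix ha-.
The other patterns: stems whose last vowel is 'e' add mi- … -ar around the stem; stems whose last vowel is 'a' or 'i' add -ish.
So puwfol → hapuwfol.

hapuwfol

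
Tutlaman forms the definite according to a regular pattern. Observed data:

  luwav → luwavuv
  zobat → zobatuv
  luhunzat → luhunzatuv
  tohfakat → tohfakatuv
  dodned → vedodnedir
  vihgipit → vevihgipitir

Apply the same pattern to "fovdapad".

fovdapaduv

"fovdapad" has last vowel 'a'. The stems whose last vowel is 'a' (luwav → luwavuv, zobat → zobatuv, luhunzat → luhunzatuv) add -uv.
The other pattern: stems whose last vowel is 'e' or 'i' add ve- … -ir around the stem.
So fovdapad → fovdapaduv.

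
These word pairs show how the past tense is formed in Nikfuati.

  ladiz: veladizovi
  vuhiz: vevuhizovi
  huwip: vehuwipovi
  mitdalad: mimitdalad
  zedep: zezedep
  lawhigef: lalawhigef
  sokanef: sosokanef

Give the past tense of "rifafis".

"rifafis" has last vowel 'i'. The stems whose last vowel is 'i' (ladiz → veladizovi, vuhiz → vevuhizovi, huwip → vehuwipovi) add ve- … -ovi around the stem.
The other pattern: stems whose last vowel is 'a' or 'e' repeat the first consonant+vowel as a prefix.
So rifafis → verifafisovi.

verifafisovi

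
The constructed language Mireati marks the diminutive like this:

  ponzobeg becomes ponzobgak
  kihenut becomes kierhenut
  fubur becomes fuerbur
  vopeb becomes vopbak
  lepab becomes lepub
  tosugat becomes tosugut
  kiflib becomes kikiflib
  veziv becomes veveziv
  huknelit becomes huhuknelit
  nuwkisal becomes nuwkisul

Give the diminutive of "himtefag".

"himtefag" has last vowel 'a'. The stems whose last vowel is 'a' (tosugat → tosugut, nuwkisal → nuwkisul, lepab → lepub) change the last vowel to 'u'.
The other patterns: stems whose last vowel is 'u' insert -er- after the first vowel; stems whose last vowel is 'e' delete the last vowel and add -ak; stems whose last vowel is 'i' repeat the first consonant+vowel as a prefix.
So himtefag → himtefug.

himtefug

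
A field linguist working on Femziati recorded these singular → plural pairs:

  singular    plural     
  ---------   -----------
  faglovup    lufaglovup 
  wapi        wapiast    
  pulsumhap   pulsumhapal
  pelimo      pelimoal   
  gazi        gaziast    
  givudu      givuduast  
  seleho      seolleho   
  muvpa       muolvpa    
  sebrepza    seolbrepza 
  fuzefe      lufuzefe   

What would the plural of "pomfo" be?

pomfoal

pulsumhap and faglovup both end in -p yet inflect differently (pulsumhapal, lufaglovup), so the final letter is not what conditions the rule; the first letter is.
"pomfo" begins with p-. The stems beginning with p- (pelimo → pelimoal, pulsumhap → pulsumhapal) add -al.
So pomfo → pomfoal.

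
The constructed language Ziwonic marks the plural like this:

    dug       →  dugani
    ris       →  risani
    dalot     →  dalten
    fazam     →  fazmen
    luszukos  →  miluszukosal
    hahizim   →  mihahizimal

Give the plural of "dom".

domani

ris and luszukos both end in -s yet inflect differently (risani, miluszukosal), so the final letter is not what conditions the rule; the number of vowels is.
"dom" has 1 vowel. The stems with 1 vowel (dug → dugani, ris → risani) add -ani.
The other patterns: stems with 2 vowels delete the last vowel and add -en; stems with 3 vowels add mi- … -al around the stem.
So dom → domani.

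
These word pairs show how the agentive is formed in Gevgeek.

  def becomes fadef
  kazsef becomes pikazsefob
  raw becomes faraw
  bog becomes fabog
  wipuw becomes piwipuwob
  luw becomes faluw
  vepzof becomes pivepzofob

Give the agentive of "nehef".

"nehef" has 2 vowels. The stems with 2 vowels (kazsef → pikazsefob, vepzof → pivepzofob, wipuw → piwipuwob) add pi- … -ob around the stem.
The other pattern: stems with 1 vowel add the prefix fa-.
So nehef → pinehefob.

pinehefob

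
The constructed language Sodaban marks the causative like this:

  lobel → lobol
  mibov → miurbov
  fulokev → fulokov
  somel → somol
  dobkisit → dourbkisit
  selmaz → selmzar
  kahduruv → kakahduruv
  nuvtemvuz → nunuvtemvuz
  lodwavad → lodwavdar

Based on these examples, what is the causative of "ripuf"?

kahduruv and mibov both end in -v yet inflect differently (kakahduruv, miurbov), so the final letter is not what conditions the rule; the last vowel is.
"ripuf" has last vowel 'u'. The stems whose last vowel is 'u' (nuvtemvuz → nunuvtemvuz, kahduruv → kakahduruv) repeat the first consonant+vowel as a prefix.
The other patterns: stems whose last vowel is 'i' or 'o' insert -ur- after the first vowel; stems whose last vowel is 'a' delete the last vowel and add -ar; stems whose last vowel is 'e' change the last vowel to 'o'.
So ripuf → riripuf.

riripuf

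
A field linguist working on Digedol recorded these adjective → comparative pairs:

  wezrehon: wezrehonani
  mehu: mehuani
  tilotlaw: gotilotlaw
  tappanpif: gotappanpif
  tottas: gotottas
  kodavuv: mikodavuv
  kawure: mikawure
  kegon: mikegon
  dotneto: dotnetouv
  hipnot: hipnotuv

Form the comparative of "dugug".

duguguv

wezrehon and kegon both end in -n yet inflect differently (wezrehonani, mikegon), so the final letter is not what conditions the rule; the first letter is.
"dugug" begins with d-. The one such stem in the data (dotneto → dotnetouv) adds -uv, so the same rule applies.
The other patterns: stems beginning with m- or w- add -ani; stems beginning with t- add the prefix go-; stems beginning with k- add the prefix mi-.
So dugug → duguguv.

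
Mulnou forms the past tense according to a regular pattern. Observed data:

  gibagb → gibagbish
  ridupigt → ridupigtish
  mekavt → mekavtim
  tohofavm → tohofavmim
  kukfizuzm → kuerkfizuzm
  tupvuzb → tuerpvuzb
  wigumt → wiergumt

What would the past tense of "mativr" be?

ridupigt and mekavt both end in -t yet inflect differently (ridupigtish, mekavtim), so the final letter is not what conditions the rule; the second-to-last letter is.
"mativr" has second-to-last letter 'v'. The stems whose second-to-last letter is 'v' (mekavt → mekavtim, tohofavm → tohofavmim) add -im.
The other patterns: stems whose second-to-last letter is 'g' add -ish; stems whose second-to-last letter is 'm' or 'z' insert -er- after the first vowel.
So mativr → mativrim.

mativrim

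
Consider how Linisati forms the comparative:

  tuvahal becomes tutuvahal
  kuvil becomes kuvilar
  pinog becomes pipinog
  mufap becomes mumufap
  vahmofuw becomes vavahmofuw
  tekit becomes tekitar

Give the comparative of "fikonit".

"fikonit" has last vowel 'i'. The stems whose last vowel is 'i' (kuvil → kuvilar, tekit → tekitar) add -ar.
The other pattern: stems whose last vowel is 'a', 'o' or 'u' repeat the first consonant+vowel as a prefix.
So fikonit → fikonitar.

fikonitar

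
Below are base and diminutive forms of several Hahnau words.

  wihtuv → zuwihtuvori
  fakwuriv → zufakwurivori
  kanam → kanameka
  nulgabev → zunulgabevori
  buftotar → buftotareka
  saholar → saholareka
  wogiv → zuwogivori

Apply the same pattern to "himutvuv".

zuhimutvuvori

"himutvuv" ends in -v. The stems ending in -v (nulgabev → zunulgabevori, wogiv → zuwogivori, fakwuriv → zufakwurivori) add zu- … -ori around the stem.
The other pattern: stems ending in -m or -r add -eka.
So himutvuv → zuhimutvuvori.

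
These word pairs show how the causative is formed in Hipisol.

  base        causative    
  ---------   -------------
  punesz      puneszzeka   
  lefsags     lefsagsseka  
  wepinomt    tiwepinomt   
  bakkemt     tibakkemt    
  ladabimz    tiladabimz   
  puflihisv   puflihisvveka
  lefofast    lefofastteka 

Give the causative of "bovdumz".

tibovdumz

ladabimz and punesz both end in -z yet inflect differently (tiladabimz, puneszzeka), so the final letter is not what conditions the rule; the second-to-last letter is.
"bovdumz" has second-to-last letter 'm'. The stems whose second-to-last letter is 'm' (wepinomt → tiwepinomt, ladabimz → tiladabimz, bakkemt → tibakkemt) add the prefix ti-.
The other pattern: stems whose second-to-last letter is 'g' or 's' double the final consonant and add -eka.
So bovdumz → tibovdumz.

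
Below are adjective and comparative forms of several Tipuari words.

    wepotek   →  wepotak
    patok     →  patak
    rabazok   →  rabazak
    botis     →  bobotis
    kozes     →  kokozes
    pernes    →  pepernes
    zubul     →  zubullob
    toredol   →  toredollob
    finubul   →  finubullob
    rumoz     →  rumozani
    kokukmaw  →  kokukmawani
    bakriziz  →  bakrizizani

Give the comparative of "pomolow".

wepotek and kozes both have last vowel 'e' yet inflect differently (wepotak, kokozes), so the last vowel is not what conditions the rule; the final letter is.
"pomolow" ends in -w. The one such stem in the data (kokukmaw → kokukmawani) adds -ani, so the same rule applies.
So pomolow → pomolowani.

pomolowani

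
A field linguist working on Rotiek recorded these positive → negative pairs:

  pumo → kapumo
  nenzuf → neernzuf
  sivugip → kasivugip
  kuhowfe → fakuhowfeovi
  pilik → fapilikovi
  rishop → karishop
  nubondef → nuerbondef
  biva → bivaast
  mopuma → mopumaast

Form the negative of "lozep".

kuhowfe and nubondef both have last vowel 'e' yet inflect differently (fakuhowfeovi, nuerbondef), so the last vowel is not what conditions the rule; the final letter is.
"lozep" ends in -p. The stems ending in -p (rishop → karishop, sivugip → kasivugip) add the prefix ka-.
The other patterns: stems ending in -a add -ast; stems ending in -e or -k add fa- … -ovi around the stem; stems ending in -f insert -er- after the first vowel.
So lozep → kalozep.

kalozep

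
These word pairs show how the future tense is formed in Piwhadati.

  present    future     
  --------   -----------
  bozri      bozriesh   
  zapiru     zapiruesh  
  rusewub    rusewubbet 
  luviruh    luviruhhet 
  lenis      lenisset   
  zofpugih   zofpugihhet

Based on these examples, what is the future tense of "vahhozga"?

vahhozgaesh

zapiru and rusewub both have last vowel 'u' yet inflect differently (zapiruesh, rusewubbet), so the last vowel is not what conditions the rule; whether the stem ends in a vowel or a consonant is.
"vahhozga" ends in a vowel. The stems ending in a vowel (bozri → bozriesh, zapiru → zapiruesh) add -esh.
The other pattern: stems ending in a consonant double the final consonant and add -et.
So vahhozga → vahhozgaesh.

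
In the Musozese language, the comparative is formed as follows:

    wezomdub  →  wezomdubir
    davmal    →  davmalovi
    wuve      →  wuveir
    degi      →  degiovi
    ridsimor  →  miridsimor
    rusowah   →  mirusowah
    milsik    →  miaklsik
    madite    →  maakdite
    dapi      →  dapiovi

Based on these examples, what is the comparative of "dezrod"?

dezrodovi

madite and wuve both end in -e yet inflect differently (maakdite, wuveir), so the final letter is not what conditions the rule; the first letter is.
"dezrod" begins with d-. The stems beginning with d- (degi → degiovi, dapi → dapiovi, davmal → davmalovi) add -ovi.
So dezrod → dezrodovi.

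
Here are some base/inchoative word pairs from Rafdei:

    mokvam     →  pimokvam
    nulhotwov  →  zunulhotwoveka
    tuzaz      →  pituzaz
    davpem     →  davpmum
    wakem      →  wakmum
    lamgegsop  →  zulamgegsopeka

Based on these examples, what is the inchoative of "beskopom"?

zubeskopomeka

mokvam and wakem both end in -m yet inflect differently (pimokvam, wakmum), so the final letter is not what conditions the rule; the last vowel is.
"beskopom" has last vowel 'o'. The stems whose last vowel is 'o' (nulhotwov → zunulhotwoveka, lamgegsop → zulamgegsopeka) add zu- … -eka around the stem.
So beskopom → zubeskopomeka.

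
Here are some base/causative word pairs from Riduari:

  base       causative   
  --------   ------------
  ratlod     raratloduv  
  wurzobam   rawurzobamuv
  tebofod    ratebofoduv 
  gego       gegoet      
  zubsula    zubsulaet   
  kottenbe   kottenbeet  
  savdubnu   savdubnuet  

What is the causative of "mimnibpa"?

mimnibpaet

"mimnibpa" ends in a vowel. The stems ending in a vowel (gego → gegoet, zubsula → zubsulaet, kottenbe → kottenbeet) add -et.
So mimnibpa → mimnibpaet.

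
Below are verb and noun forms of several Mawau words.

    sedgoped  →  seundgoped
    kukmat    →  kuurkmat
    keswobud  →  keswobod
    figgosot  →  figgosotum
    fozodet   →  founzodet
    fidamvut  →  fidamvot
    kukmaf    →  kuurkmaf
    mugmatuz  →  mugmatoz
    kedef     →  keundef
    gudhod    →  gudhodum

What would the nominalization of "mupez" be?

muunpez

fozodet and kukmat both end in -t yet inflect differently (founzodet, kuurkmat), so the final letter is not what conditions the rule; the last vowel is.
"mupez" has last vowel 'e'. The stems whose last vowel is 'e' (sedgoped → seundgoped, kedef → keundef, fozodet → founzodet) insert -un- after the first vowel.
The other patterns: stems whose last vowel is 'a' insert -ur- after the first vowel; stems whose last vowel is 'u' change the last vowel to 'o'; stems whose last vowel is 'o' add -um.
So mupez → muunpez.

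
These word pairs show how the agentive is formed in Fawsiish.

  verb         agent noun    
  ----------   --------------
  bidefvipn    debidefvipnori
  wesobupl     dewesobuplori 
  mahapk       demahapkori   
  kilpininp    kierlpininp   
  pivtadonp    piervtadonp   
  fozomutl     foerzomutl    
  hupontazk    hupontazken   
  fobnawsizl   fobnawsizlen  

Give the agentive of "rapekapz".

derapekapzori

wesobupl and fozomutl both end in -l yet inflect differently (dewesobuplori, foerzomutl), so the final letter is not what conditions the rule; the second-to-last letter is.
"rapekapz" has second-to-last letter 'p'. The stems whose second-to-last letter is 'p' (bidefvipn → debidefvipnori, wesobupl → dewesobuplori, mahapk → demahapkori) add de- … -ori around the stem.
The other patterns: stems whose second-to-last letter is 'n' or 't' insert -er- after the first vowel; stems whose second-to-last letter is 'z' add -en.
So rapekapz → derapekapzori.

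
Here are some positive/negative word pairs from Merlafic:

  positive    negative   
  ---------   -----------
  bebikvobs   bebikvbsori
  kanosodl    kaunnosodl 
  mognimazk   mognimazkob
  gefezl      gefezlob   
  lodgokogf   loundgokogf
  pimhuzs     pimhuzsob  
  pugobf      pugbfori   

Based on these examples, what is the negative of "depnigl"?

gefezl and kanosodl both end in -l yet inflect differently (gefezlob, kaunnosodl), so the final letter is not what conditions the rule; the second-to-last letter is.
"depnigl" has second-to-last letter 'g'. The one such stem in the data (lodgokogf → loundgokogf) inserts -un- after the first vowel (as does kanosodl), so the same rule applies.
So depnigl → deunpnigl.

deunpnigl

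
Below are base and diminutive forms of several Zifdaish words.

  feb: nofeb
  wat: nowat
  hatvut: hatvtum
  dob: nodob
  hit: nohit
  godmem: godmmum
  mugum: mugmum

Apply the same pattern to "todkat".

todktum

hatvut and hit both end in -t yet inflect differently (hatvtum, nohit), so the final letter is not what conditions the rule; the number of vowels is.
"todkat" has 2 vowels. The stems with 2 vowels (hatvut → hatvtum, mugum → mugmum, godmem → godmmum) delete the last vowel and add -um.
So todkat → todktum.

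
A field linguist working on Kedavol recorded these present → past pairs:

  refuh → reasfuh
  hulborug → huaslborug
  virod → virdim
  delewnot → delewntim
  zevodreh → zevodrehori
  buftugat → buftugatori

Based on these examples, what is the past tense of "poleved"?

refuh and zevodreh both end in -h yet inflect differently (reasfuh, zevodrehori), so the final letter is not what conditions the rule; the last vowel is.
"poleved" has last vowel 'e'. The one such stem in the data (zevodreh → zevodrehori) adds -ori, so the same rule applies.
So poleved → polevedori.

polevedori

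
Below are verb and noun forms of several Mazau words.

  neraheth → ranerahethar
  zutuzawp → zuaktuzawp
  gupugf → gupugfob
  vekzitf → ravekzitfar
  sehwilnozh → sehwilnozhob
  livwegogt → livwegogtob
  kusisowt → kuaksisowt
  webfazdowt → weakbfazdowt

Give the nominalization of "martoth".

livwegogt and kusisowt both end in -t yet inflect differently (livwegogtob, kuaksisowt), so the final letter is not what conditions the rule; the second-to-last letter is.
"martoth" has second-to-last letter 't'. The stems whose second-to-last letter is 't' (neraheth → ranerahethar, vekzitf → ravekzitfar) add ra- … -ar around the stem.
The other patterns: stems whose second-to-last letter is 'g' or 'z' add -ob; stems whose second-to-last letter is 'w' insert -ak- after the first vowel.
So martoth → ramartothar.

ramartothar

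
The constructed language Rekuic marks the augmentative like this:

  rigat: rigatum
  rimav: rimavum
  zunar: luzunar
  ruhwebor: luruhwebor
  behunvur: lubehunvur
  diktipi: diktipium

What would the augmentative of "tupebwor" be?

lutupebwor

"tupebwor" ends in -r. The stems ending in -r (behunvur → lubehunvur, ruhwebor → luruhwebor, zunar → luzunar) add the prefix lu-.
The other pattern: stems ending in -i, -t or -v add -um.
So tupebwor → lutupebwor.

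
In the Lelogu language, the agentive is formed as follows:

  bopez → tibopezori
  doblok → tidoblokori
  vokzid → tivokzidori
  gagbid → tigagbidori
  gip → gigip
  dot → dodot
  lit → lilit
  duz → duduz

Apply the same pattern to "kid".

kikid

"kid" has 1 vowel. The stems with 1 vowel (gip → gigip, dot → dodot, lit → lilit) repeat the first consonant+vowel as a prefix.
The other pattern: stems with 2 vowels add ti- … -ori around the stem.
So kid → kikid.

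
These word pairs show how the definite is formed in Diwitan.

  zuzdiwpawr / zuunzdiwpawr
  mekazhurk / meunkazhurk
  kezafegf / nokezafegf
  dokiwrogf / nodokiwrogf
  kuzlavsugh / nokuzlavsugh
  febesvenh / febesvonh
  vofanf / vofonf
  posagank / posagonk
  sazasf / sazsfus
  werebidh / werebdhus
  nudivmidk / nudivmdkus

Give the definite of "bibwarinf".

bibwaronf

kuzlavsugh and febesvenh both end in -h yet inflect differently (nokuzlavsugh, febesvonh), so the final letter is not what conditions the rule; the second-to-last letter is.
"bibwarinf" has second-to-last letter 'n'. The stems whose second-to-last letter is 'n' (febesvenh → febesvonh, vofanf → vofonf, posagank → posagonk) change the last vowel to 'o'.
The other patterns: stems whose second-to-last letter is 'r' or 'w' insert -un- after the first vowel; stems whose second-to-last letter is 'g' add the prefix no-; stems whose second-to-last letter is 'd' or 's' delete the last vowel and add -us.
So bibwarinf → bibwaronf.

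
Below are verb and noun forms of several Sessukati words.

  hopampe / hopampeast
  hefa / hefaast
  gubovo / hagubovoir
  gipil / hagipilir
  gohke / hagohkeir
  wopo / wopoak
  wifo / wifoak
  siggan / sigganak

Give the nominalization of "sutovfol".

hopampe and gohke both end in -e yet inflect differently (hopampeast, hagohkeir), so the final letter is not what conditions the rule; the first letter is.
"sutovfol" begins with s-. The one such stem in the data (siggan → sigganak) adds -ak, so the same rule applies.
The other patterns: stems beginning with h- add -ast; stems beginning with g- add ha- … -ir around the stem.
So sutovfol → sutovfolak.

sutovfolak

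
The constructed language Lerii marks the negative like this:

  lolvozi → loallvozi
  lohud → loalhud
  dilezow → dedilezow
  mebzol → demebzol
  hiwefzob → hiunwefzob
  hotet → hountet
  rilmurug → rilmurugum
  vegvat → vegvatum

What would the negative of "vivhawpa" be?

hotet and vegvat both end in -t yet inflect differently (hountet, vegvatum), so the final letter is not what conditions the rule; the first letter is.
"vivhawpa" begins with v-. The one such stem in the data (vegvat → vegvatum) adds -um, so the same rule applies.
So vivhawpa → vivhawpaum.

vivhawpaum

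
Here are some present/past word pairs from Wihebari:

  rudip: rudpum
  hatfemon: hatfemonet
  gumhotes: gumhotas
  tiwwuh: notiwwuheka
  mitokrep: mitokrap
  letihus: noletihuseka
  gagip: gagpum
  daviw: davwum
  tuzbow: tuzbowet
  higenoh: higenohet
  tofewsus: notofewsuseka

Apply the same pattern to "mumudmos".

mumudmoset

tofewsus and gumhotes both end in -s yet inflect differently (notofewsuseka, gumhotas), so the final letter is not what conditions the rule; the last vowel is.
"mumudmos" has last vowel 'o'. The stems whose last vowel is 'o' (higenoh → higenohet, hatfemon → hatfemonet, tuzbow → tuzbowet) add -et.
So mumudmos → mumudmoset.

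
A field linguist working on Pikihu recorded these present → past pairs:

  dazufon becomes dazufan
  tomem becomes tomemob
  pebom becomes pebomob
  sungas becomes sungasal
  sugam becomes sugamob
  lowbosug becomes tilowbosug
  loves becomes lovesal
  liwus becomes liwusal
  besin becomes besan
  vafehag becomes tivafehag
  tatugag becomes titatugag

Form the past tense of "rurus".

sungas and tatugag both have last vowel 'a' yet inflect differently (sungasal, titatugag), so the last vowel is not what conditions the rule; the final letter is.
"rurus" ends in -s. The stems ending in -s (liwus → liwusal, sungas → sungasal, loves → lovesal) add -al.
The other patterns: stems ending in -n change the last vowel to 'a'; stems ending in -g add the prefix ti-; stems ending in -m add -ob.
So rurus → rurusal.

rurusal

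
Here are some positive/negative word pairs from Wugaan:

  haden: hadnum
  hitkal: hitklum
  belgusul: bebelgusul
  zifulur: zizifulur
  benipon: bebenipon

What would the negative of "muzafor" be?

mumuzafor

hitkal and belgusul both end in -l yet inflect differently (hitklum, bebelgusul), so the final letter is not what conditions the rule; the number of vowels is.
"muzafor" has 3 vowels. The stems with 3 vowels (belgusul → bebelgusul, zifulur → zizifulur, benipon → bebenipon) repeat the first consonant+vowel as a prefix.
So muzafor → mumuzafor.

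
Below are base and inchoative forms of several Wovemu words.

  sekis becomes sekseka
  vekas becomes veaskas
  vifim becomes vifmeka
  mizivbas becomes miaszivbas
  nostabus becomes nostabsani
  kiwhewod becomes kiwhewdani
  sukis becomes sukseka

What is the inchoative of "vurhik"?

"vurhik" has last vowel 'i'. The stems whose last vowel is 'i' (sukis → sukseka, sekis → sekseka, vifim → vifmeka) delete the last vowel and add -eka.
So vurhik → vurhkeka.

vurhkeka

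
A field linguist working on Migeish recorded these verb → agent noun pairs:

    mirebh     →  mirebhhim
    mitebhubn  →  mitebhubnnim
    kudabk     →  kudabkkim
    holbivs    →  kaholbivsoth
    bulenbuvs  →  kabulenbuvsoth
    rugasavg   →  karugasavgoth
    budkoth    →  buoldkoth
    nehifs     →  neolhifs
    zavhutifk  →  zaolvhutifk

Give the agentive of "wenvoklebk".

wenvoklebkkim

mirebh and budkoth both end in -h yet inflect differently (mirebhhim, buoldkoth), so the final letter is not what conditions the rule; the second-to-last letter is.
"wenvoklebk" has second-to-last letter 'b'. The stems whose second-to-last letter is 'b' (mirebh → mirebhhim, mitebhubn → mitebhubnnim, kudabk → kudabkkim) double the final consonant and add -im.
The other patterns: stems whose second-to-last letter is 'v' add ka- … -oth around the stem; stems whose second-to-last letter is 'f' or 't' insert -ol- after the first vowel.
So wenvoklebk → wenvoklebkkim.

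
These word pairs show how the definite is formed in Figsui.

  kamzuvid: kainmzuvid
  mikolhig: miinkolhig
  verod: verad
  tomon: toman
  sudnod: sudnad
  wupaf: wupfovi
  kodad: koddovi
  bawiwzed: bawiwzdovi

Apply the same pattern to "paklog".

kamzuvid and verod both end in -d yet inflect differently (kainmzuvid, verad), so the final letter is not what conditions the rule; the last vowel is.
"paklog" has last vowel 'o'. The stems whose last vowel is 'o' (verod → verad, tomon → toman, sudnod → sudnad) change the last vowel to 'a'.
The other patterns: stems whose last vowel is 'i' insert -in- after the first vowel; stems whose last vowel is 'a' or 'e' delete the last vowel and add -ovi.
So paklog → paklag.

paklag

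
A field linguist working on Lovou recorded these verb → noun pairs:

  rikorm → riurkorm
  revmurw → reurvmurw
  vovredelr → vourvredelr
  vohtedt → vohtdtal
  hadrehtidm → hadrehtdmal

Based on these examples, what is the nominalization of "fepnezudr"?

fepnezdral

rikorm and hadrehtidm both end in -m yet inflect differently (riurkorm, hadrehtdmal), so the final letter is not what conditions the rule; the second-to-last letter is.
"fepnezudr" has second-to-last letter 'd'. The stems whose second-to-last letter is 'd' (hadrehtidm → hadrehtdmal, vohtedt → vohtdtal) delete the last vowel and add -al.
So fepnezudr → fepnezdral.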